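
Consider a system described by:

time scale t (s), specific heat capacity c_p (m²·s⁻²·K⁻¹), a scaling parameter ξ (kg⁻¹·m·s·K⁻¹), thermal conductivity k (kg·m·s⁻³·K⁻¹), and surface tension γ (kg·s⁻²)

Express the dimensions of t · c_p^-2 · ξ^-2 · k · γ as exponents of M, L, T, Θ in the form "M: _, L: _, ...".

M: 4, L: -5, T: -2, Θ: 3

Collect each base-dimension exponent across the product:
  M: (0) − 2·(0) − 2·(-1) + (1) + (1) = 4
  L: (0) − 2·(2) − 2·(1) + (1) + (0) = -5
  T: (1) − 2·(-2) − 2·(1) + (-3) + (-2) = -2
  Θ: (0) − 2·(-1) − 2·(-1) + (-1) + (0) = 3
So the dimensions are [M⁴ L⁻⁵ T⁻² Θ³].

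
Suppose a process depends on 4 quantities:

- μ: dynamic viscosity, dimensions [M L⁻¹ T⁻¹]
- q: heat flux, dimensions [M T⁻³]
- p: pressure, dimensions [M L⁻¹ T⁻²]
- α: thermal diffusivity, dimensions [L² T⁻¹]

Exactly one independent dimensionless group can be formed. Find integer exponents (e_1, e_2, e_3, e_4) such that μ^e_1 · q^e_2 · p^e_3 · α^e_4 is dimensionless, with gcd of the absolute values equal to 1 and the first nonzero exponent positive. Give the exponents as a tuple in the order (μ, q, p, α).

(1, 2, -3, -1)

M: e_1·(1) + e_2·(1) + e_3·(1) + e_4·(0) = 0
L: e_1·(-1) + e_2·(0) + e_3·(-1) + e_4·(2) = 0
T: e_1·(-1) + e_2·(-3) + e_3·(-2) + e_4·(-1) = 0
Solving this homogeneous linear system for the smallest-integer solution (first nonzero entry positive) gives (1, 2, -3, -1).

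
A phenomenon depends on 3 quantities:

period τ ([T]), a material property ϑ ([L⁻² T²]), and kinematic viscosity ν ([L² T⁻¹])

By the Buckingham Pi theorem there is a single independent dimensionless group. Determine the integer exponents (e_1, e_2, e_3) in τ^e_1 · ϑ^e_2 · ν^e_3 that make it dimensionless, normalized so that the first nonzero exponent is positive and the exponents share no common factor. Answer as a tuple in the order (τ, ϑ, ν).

(1, -1, -1)

L: e_1·(0) + e_2·(-2) + e_3·(2) = 0
T: e_1·(1) + e_2·(2) + e_3·(-1) = 0
Solving this homogeneous linear system for the smallest-integer solution (first nonzero entry positive) gives (1, -1, -1).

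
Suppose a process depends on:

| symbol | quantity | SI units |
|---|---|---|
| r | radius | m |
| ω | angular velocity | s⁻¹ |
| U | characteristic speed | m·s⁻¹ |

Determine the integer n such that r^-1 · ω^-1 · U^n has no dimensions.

1

Balance the L exponent: (1)·n from U, plus −(1) − (0) = -1 from the rest, must sum to zero.
n − 1 = 0, so n = 1.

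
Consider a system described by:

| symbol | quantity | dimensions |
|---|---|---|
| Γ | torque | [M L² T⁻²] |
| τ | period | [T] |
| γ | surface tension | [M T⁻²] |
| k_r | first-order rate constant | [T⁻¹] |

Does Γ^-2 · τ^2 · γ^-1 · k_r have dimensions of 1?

no

Sum the exponent of each base dimension across the product:
  M: −2·[Γ]_M + 2·[τ]_M − [γ]_M + [k_r]_M = −2·(1) + 2·(0) − (1) + (0) = -3
  L: −2·[Γ]_L + 2·[τ]_L − [γ]_L + [k_r]_L = −2·(2) + 2·(0) − (0) + (0) = -4
  T: −2·[Γ]_T + 2·[τ]_T − [γ]_T + [k_r]_T = −2·(-2) + 2·(1) − (-2) + (-1) = 7
Net dimensions [M⁻³ L⁻⁴ T⁷] ≠ [1] — not dimensionless.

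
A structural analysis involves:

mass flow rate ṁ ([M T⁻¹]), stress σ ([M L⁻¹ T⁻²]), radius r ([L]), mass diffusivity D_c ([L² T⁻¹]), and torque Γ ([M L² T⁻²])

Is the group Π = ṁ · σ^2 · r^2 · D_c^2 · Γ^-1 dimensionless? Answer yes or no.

Sum the exponent of each base dimension across the product:
  M: [ṁ]_M + 2·[σ]_M + 2·[r]_M + 2·[D_c]_M − [Γ]_M = (1) + 2·(1) + 2·(0) + 2·(0) − (1) = 2
  L: [ṁ]_L + 2·[σ]_L + 2·[r]_L + 2·[D_c]_L − [Γ]_L = (0) + 2·(-1) + 2·(1) + 2·(2) − (2) = 2
  T: [ṁ]_T + 2·[σ]_T + 2·[r]_T + 2·[D_c]_T − [Γ]_T = (-1) + 2·(-2) + 2·(0) + 2·(-1) − (-2) = -5
Net dimensions [M² L² T⁻⁵] ≠ [1] — not dimensionless.

no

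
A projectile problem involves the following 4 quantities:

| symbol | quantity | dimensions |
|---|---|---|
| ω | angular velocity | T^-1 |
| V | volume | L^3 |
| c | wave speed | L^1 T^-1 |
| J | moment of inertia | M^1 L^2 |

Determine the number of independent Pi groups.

There are 4 variables and 3 base dimensions (M, L, T).
The dimension matrix has rank 3.
Independent dimensionless groups: 4 − 3 = 1.

1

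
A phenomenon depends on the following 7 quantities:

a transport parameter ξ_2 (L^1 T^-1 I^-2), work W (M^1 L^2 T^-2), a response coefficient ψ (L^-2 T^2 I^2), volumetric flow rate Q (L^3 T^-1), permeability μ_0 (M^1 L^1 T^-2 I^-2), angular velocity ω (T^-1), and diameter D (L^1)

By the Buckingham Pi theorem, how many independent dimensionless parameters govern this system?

There are 7 variables and 4 base dimensions (M, L, T, I).
The dimension matrix has rank 4.
Independent dimensionless groups: 7 − 4 = 3.

3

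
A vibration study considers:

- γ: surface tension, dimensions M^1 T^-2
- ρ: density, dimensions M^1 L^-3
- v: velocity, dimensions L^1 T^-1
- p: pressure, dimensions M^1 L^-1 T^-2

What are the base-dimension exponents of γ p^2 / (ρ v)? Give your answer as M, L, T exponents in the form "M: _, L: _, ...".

Collect each base-dimension exponent across the product:
  M: (1) − (1) − (0) + 2·(1) = 2
  L: (0) − (-3) − (1) + 2·(-1) = 0
  T: (-2) − (0) − (-1) + 2·(-2) = -5
So the dimensions are [M² T⁻⁵].

M: 2, L: 0, T: -5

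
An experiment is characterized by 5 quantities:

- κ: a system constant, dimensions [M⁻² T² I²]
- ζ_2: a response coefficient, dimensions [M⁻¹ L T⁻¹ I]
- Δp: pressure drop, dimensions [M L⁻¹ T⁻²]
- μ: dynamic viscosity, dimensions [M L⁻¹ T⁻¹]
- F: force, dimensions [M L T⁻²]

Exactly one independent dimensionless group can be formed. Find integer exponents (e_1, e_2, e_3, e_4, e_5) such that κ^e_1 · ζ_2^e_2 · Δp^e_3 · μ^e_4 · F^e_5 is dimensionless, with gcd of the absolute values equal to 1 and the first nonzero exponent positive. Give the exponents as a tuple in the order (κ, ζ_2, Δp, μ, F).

(1, -2, 3, -4, 1)

M: e_1·(-2) + e_2·(-1) + e_3·(1) + e_4·(1) + e_5·(1) = 0
L: e_1·(0) + e_2·(1) + e_3·(-1) + e_4·(-1) + e_5·(1) = 0
T: e_1·(2) + e_2·(-1) + e_3·(-2) + e_4·(-1) + e_5·(-2) = 0
I: e_1·(2) + e_2·(1) + e_3·(0) + e_4·(0) + e_5·(0) = 0
Solving this homogeneous linear system for the smallest-integer solution (first nonzero entry positive) gives (1, -2, 3, -4, 1).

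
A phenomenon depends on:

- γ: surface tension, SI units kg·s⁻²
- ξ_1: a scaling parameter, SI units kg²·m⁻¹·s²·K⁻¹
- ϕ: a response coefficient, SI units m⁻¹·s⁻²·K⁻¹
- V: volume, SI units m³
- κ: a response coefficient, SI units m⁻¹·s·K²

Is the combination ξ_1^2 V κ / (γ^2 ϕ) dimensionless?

no

Sum the exponent of each base dimension across the product:
  M: −2·[γ]_M + 2·[ξ_1]_M − [ϕ]_M + [V]_M + [κ]_M = −2·(1) + 2·(2) − (0) + (0) + (0) = 2
  L: −2·[γ]_L + 2·[ξ_1]_L − [ϕ]_L + [V]_L + [κ]_L = −2·(0) + 2·(-1) − (-1) + (3) + (-1) = 1
  T: −2·[γ]_T + 2·[ξ_1]_T − [ϕ]_T + [V]_T + [κ]_T = −2·(-2) + 2·(2) − (-2) + (0) + (1) = 11
  Θ: −2·[γ]_Θ + 2·[ξ_1]_Θ − [ϕ]_Θ + [V]_Θ + [κ]_Θ = −2·(0) + 2·(-1) − (-1) + (0) + (2) = 1
Net dimensions [M² L T¹¹ Θ] ≠ [1] — not dimensionless.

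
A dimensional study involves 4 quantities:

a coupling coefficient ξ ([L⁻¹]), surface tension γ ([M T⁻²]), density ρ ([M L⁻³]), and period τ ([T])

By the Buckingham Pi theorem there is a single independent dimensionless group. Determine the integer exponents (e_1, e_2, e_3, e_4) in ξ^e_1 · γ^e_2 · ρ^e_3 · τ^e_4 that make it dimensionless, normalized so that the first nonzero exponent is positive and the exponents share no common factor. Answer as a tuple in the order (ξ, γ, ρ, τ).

(3, 1, -1, 2)

M: e_1·(0) + e_2·(1) + e_3·(1) + e_4·(0) = 0
L: e_1·(-1) + e_2·(0) + e_3·(-3) + e_4·(0) = 0
T: e_1·(0) + e_2·(-2) + e_3·(0) + e_4·(1) = 0
Solving this homogeneous linear system for the smallest-integer solution (first nonzero entry positive) gives (3, 1, -1, 2).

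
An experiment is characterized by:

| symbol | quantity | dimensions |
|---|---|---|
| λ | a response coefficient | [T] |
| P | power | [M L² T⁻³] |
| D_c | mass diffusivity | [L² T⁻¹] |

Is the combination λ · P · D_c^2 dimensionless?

Sum the exponent of each base dimension across the product:
  M: [λ]_M + [P]_M + 2·[D_c]_M = (0) + (1) + 2·(0) = 1
  L: [λ]_L + [P]_L + 2·[D_c]_L = (0) + (2) + 2·(2) = 6
  T: [λ]_T + [P]_T + 2·[D_c]_T = (1) + (-3) + 2·(-1) = -4
Net dimensions [M L⁶ T⁻⁴] ≠ [1] — not dimensionless.

no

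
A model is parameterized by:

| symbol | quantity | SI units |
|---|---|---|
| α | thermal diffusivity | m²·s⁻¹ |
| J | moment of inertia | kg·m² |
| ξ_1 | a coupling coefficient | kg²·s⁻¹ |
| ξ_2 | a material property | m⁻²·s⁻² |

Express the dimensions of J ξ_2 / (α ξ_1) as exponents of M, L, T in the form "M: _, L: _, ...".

M: -1, L: -2, T: 0

Collect each base-dimension exponent across the product:
  M: −(0) + (1) − (2) + (0) = -1
  L: −(2) + (2) − (0) + (-2) = -2
  T: −(-1) + (0) − (-1) + (-2) = 0
So the dimensions are [M⁻¹ L⁻²].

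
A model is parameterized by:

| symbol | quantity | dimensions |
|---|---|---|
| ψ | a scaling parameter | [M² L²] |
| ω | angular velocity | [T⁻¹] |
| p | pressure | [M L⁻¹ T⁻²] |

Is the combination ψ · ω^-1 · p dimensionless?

Sum the exponent of each base dimension across the product:
  M: [ψ]_M − [ω]_M + [p]_M = (2) − (0) + (1) = 3
  L: [ψ]_L − [ω]_L + [p]_L = (2) − (0) + (-1) = 1
  T: [ψ]_T − [ω]_T + [p]_T = (0) − (-1) + (-2) = -1
Net dimensions [M³ L T⁻¹] ≠ [1] — not dimensionless.

no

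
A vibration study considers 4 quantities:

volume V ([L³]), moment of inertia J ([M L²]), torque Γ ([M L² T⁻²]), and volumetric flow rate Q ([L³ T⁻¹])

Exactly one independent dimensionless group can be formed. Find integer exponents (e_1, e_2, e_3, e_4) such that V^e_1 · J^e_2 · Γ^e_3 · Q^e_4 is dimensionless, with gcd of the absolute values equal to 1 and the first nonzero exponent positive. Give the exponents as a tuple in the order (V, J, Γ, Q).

(2, -1, 1, -2)

M: e_1·(0) + e_2·(1) + e_3·(1) + e_4·(0) = 0
L: e_1·(3) + e_2·(2) + e_3·(2) + e_4·(3) = 0
T: e_1·(0) + e_2·(0) + e_3·(-2) + e_4·(-1) = 0
Solving this homogeneous linear system for the smallest-integer solution (first nonzero entry positive) gives (2, -1, 1, -2).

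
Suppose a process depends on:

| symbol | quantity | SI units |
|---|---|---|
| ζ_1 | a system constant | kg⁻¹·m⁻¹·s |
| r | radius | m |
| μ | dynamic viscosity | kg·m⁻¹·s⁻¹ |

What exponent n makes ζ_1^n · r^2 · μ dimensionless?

Balance the M exponent: (-1)·n from ζ_1, plus 2·(0) + (1) = 1 from the rest, must sum to zero.
−n + 1 = 0, so n = 1.

1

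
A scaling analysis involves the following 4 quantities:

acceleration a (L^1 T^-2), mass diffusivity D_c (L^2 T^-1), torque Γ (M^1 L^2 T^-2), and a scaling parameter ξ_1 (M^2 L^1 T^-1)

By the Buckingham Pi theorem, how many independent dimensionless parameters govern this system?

1

There are 4 variables and 3 base dimensions (M, L, T).
The dimension matrix has rank 3.
Independent dimensionless groups: 4 − 3 = 1.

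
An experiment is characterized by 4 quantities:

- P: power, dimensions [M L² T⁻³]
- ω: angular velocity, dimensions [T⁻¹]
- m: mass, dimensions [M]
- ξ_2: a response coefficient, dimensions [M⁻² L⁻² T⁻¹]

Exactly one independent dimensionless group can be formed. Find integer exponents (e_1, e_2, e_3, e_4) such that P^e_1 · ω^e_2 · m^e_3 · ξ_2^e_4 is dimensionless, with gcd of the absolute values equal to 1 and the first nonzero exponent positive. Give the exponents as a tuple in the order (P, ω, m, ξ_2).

(1, -4, 1, 1)

M: e_1·(1) + e_2·(0) + e_3·(1) + e_4·(-2) = 0
L: e_1·(2) + e_2·(0) + e_3·(0) + e_4·(-2) = 0
T: e_1·(-3) + e_2·(-1) + e_3·(0) + e_4·(-1) = 0
Solving this homogeneous linear system for the smallest-integer solution (first nonzero entry positive) gives (1, -4, 1, 1).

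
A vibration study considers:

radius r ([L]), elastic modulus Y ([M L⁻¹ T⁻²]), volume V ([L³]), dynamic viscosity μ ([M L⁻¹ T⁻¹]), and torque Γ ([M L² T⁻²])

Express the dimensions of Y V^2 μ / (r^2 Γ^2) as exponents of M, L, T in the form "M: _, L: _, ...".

M: 0, L: -2, T: 1

Collect each base-dimension exponent across the product:
  M: −2·(0) + (1) + 2·(0) + (1) − 2·(1) = 0
  L: −2·(1) + (-1) + 2·(3) + (-1) − 2·(2) = -2
  T: −2·(0) + (-2) + 2·(0) + (-1) − 2·(-2) = 1
So the dimensions are [L⁻² T].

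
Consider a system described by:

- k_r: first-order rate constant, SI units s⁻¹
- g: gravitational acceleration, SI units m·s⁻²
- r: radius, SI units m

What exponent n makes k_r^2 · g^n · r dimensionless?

Balance the L exponent: (1)·n from g, plus 2·(0) + (1) = 1 from the rest, must sum to zero.
n + 1 = 0, so n = -1.

-1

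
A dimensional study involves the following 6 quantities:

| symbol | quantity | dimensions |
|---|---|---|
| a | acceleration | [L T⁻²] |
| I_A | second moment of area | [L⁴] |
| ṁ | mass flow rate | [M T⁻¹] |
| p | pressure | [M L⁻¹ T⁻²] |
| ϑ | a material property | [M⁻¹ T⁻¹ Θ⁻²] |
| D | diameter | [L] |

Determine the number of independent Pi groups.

There are 6 variables and 4 base dimensions (M, L, T, Θ).
The dimension matrix has rank 4.
Independent dimensionless groups: 6 − 4 = 2.

2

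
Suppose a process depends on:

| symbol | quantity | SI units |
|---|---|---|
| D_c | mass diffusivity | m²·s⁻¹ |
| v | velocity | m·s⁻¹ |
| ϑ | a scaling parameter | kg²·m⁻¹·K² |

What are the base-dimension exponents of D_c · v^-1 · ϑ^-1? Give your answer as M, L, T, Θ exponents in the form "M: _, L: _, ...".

Collect each base-dimension exponent across the product:
  M: (0) − (0) − (2) = -2
  L: (2) − (1) − (-1) = 2
  T: (-1) − (-1) − (0) = 0
  Θ: (0) − (0) − (2) = -2
So the dimensions are [M⁻² L² Θ⁻²].

M: -2, L: 2, T: 0, Θ: -2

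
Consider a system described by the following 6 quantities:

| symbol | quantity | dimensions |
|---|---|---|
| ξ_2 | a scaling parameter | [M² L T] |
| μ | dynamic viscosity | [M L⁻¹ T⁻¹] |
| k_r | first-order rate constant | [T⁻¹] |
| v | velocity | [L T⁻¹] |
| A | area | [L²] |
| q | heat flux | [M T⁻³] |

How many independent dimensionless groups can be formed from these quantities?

There are 6 variables and 3 base dimensions (M, L, T).
The dimension matrix has rank 3.
Independent dimensionless groups: 6 − 3 = 3.

3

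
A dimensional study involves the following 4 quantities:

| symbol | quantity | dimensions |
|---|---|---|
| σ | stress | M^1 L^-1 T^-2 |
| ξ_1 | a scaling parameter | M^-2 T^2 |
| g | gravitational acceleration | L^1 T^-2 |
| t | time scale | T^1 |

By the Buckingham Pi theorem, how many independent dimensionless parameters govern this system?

There are 4 variables and 3 base dimensions (M, L, T).
The dimension matrix has rank 3.
Independent dimensionless groups: 4 − 3 = 1.

1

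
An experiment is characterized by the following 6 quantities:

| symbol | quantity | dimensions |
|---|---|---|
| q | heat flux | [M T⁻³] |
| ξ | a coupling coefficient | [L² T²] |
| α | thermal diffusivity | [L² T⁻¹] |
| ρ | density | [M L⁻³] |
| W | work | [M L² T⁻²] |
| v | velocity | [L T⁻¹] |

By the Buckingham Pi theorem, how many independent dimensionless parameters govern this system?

3

There are 6 variables and 3 base dimensions (M, L, T).
The dimension matrix has rank 3.
Independent dimensionless groups: 6 − 3 = 3.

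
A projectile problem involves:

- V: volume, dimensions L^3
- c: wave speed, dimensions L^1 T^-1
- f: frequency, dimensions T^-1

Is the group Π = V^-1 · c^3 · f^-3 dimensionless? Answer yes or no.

Sum the exponent of each base dimension across the product:
  M: −[V]_M + 3·[c]_M − 3·[f]_M = −(0) + 3·(0) − 3·(0) = 0
  L: −[V]_L + 3·[c]_L − 3·[f]_L = −(3) + 3·(1) − 3·(0) = 0
  T: −[V]_T + 3·[c]_T − 3·[f]_T = −(0) + 3·(-1) − 3·(-1) = 0
All base exponents vanish — dimensionless.

yes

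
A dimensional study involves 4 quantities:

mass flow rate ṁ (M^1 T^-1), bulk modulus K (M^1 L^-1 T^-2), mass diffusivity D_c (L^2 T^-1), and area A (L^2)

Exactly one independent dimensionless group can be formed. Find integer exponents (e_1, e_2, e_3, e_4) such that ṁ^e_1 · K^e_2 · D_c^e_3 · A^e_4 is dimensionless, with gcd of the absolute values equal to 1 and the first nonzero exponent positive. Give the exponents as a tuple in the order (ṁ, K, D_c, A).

(2, -2, 2, -3)

M: e_1·(1) + e_2·(1) + e_3·(0) + e_4·(0) = 0
L: e_1·(0) + e_2·(-1) + e_3·(2) + e_4·(2) = 0
T: e_1·(-1) + e_2·(-2) + e_3·(-1) + e_4·(0) = 0
Solving this homogeneous linear system for the smallest-integer solution (first nonzero entry positive) gives (2, -2, 2, -3).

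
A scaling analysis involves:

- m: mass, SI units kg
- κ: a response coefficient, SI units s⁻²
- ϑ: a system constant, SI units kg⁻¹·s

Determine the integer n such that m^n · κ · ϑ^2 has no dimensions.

2

Balance the M exponent: (1)·n from m, plus (0) + 2·(-1) = -2 from the rest, must sum to zero.
n − 2 = 0, so n = 2.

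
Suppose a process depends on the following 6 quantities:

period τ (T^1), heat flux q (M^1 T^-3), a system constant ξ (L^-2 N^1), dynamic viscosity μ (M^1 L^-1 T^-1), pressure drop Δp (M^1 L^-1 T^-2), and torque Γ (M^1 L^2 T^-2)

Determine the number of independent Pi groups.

2

There are 6 variables and 4 base dimensions (M, L, T, N).
The dimension matrix has rank 4.
Independent dimensionless groups: 6 − 4 = 2.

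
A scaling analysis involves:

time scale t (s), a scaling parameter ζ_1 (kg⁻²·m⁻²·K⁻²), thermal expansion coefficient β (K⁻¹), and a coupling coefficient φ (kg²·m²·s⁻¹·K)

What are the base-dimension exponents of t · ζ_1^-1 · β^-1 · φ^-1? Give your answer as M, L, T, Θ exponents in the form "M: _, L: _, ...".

Collect each base-dimension exponent across the product:
  M: (0) − (-2) − (0) − (2) = 0
  L: (0) − (-2) − (0) − (2) = 0
  T: (1) − (0) − (0) − (-1) = 2
  Θ: (0) − (-2) − (-1) − (1) = 2
So the dimensions are [T² Θ²].

M: 0, L: 0, T: 2, Θ: 2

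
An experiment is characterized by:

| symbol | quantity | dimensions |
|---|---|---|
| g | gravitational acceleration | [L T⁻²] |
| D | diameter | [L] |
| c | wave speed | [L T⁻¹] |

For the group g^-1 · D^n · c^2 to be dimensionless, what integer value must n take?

-1

Balance the L exponent: (1)·n from D, plus −(1) + 2·(1) = 1 from the rest, must sum to zero.
n + 1 = 0, so n = -1.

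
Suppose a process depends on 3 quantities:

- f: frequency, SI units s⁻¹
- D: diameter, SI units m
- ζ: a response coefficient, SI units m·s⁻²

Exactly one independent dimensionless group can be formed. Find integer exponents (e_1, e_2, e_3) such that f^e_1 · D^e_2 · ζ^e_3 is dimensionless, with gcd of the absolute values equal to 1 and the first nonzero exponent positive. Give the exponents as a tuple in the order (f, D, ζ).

(2, 1, -1)

L: e_1·(0) + e_2·(1) + e_3·(1) = 0
T: e_1·(-1) + e_2·(0) + e_3·(-2) = 0
Solving this homogeneous linear system for the smallest-integer solution (first nonzero entry positive) gives (2, 1, -1).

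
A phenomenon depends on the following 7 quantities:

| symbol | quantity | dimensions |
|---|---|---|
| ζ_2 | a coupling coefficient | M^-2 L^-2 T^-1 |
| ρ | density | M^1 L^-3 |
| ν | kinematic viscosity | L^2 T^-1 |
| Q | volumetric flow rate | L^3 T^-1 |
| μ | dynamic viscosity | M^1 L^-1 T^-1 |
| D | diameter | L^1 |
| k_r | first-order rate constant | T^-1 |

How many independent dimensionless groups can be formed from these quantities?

4

There are 7 variables and 3 base dimensions (M, L, T).
The dimension matrix has rank 3.
Independent dimensionless groups: 7 − 3 = 4.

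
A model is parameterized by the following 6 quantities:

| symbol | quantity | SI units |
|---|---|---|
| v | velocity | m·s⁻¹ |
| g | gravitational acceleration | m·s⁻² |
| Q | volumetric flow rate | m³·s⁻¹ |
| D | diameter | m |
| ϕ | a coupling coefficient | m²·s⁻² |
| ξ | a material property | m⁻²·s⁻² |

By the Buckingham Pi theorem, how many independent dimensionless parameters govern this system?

There are 6 variables and 2 base dimensions (L, T).
The dimension matrix has rank 2.
Independent dimensionless groups: 6 − 2 = 4.

4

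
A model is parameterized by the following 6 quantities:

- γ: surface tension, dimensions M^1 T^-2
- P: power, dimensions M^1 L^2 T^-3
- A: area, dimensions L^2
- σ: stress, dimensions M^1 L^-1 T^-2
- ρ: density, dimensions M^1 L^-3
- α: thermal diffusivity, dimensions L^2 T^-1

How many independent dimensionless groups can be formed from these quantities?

There are 6 variables and 3 base dimensions (M, L, T).
The dimension matrix has rank 3.
Independent dimensionless groups: 6 − 3 = 3.

3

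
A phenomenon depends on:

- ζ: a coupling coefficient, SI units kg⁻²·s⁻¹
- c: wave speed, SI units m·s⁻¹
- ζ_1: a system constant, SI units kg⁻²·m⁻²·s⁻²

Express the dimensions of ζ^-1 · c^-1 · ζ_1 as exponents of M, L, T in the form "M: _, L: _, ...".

Collect each base-dimension exponent across the product:
  M: −(-2) − (0) + (-2) = 0
  L: −(0) − (1) + (-2) = -3
  T: −(-1) − (-1) + (-2) = 0
So the dimensions are [L⁻³].

M: 0, L: -3, T: 0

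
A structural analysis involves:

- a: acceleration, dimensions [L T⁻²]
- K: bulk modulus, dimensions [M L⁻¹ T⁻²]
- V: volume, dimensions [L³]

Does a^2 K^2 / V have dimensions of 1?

no

Sum the exponent of each base dimension across the product:
  M: 2·[a]_M + 2·[K]_M − [V]_M = 2·(0) + 2·(1) − (0) = 2
  L: 2·[a]_L + 2·[K]_L − [V]_L = 2·(1) + 2·(-1) − (3) = -3
  T: 2·[a]_T + 2·[K]_T − [V]_T = 2·(-2) + 2·(-2) − (0) = -8
Net dimensions [M² L⁻³ T⁻⁸] ≠ [1] — not dimensionless.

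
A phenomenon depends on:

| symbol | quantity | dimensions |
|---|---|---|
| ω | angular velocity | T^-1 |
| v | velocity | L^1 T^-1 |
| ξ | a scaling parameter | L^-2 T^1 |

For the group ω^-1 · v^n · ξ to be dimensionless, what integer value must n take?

2

Balance the L exponent: (1)·n from v, plus −(0) + (-2) = -2 from the rest, must sum to zero.
n − 2 = 0, so n = 2.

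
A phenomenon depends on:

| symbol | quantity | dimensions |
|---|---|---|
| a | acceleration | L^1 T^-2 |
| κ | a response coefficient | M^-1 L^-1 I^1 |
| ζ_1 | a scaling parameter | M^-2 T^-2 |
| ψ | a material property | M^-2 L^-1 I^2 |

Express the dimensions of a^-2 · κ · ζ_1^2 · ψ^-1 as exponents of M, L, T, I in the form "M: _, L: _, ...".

M: -3, L: -2, T: 0, I: -1

Collect each base-dimension exponent across the product:
  M: −2·(0) + (-1) + 2·(-2) − (-2) = -3
  L: −2·(1) + (-1) + 2·(0) − (-1) = -2
  T: −2·(-2) + (0) + 2·(-2) − (0) = 0
  I: −2·(0) + (1) + 2·(0) − (2) = -1
So the dimensions are [M⁻³ L⁻² I⁻¹].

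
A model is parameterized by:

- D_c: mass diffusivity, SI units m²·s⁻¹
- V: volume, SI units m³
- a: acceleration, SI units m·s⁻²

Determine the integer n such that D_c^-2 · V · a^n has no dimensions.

1

Balance the L exponent: (1)·n from a, plus −2·(2) + (3) = -1 from the rest, must sum to zero.
n − 1 = 0, so n = 1.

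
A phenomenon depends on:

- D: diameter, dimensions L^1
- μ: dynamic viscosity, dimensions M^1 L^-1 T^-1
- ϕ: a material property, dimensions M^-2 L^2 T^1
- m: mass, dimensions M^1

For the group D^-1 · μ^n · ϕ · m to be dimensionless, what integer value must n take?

1

Balance the M exponent: (1)·n from μ, plus −(0) + (-2) + (1) = -1 from the rest, must sum to zero.
n − 1 = 0, so n = 1.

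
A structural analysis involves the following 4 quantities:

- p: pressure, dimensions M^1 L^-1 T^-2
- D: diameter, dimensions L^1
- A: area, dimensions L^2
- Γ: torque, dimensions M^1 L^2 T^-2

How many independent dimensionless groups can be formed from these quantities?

2

There are 4 variables and 3 base dimensions (M, L, T).
The dimension matrix has rank 2 (less than 3: the dimension vectors are linearly dependent).
Independent dimensionless groups: 4 − 2 = 2.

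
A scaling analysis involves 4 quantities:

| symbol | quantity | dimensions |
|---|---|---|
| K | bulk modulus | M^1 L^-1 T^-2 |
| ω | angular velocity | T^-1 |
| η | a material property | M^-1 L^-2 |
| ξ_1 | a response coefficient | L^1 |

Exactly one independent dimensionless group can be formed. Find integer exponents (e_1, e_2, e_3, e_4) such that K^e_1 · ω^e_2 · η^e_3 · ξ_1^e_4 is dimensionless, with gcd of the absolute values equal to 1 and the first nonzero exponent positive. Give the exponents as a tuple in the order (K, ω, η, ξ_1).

M: e_1·(1) + e_2·(0) + e_3·(-1) + e_4·(0) = 0
L: e_1·(-1) + e_2·(0) + e_3·(-2) + e_4·(1) = 0
T: e_1·(-2) + e_2·(-1) + e_3·(0) + e_4·(0) = 0
Solving this homogeneous linear system for the smallest-integer solution (first nonzero entry positive) gives (1, -2, 1, 3).

(1, -2, 1, 3)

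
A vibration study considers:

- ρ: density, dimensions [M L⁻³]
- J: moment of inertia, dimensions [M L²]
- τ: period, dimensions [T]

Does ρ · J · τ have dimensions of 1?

Sum the exponent of each base dimension across the product:
  M: [ρ]_M + [J]_M + [τ]_M = (1) + (1) + (0) = 2
  L: [ρ]_L + [J]_L + [τ]_L = (-3) + (2) + (0) = -1
  T: [ρ]_T + [J]_T + [τ]_T = (0) + (0) + (1) = 1
Net dimensions [M² L⁻¹ T] ≠ [1] — not dimensionless.

no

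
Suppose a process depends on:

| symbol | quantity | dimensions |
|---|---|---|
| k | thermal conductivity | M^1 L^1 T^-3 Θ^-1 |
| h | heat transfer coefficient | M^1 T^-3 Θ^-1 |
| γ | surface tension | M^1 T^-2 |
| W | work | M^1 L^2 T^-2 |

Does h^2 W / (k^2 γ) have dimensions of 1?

Sum the exponent of each base dimension across the product:
  M: −2·[k]_M + 2·[h]_M − [γ]_M + [W]_M = −2·(1) + 2·(1) − (1) + (1) = 0
  L: −2·[k]_L + 2·[h]_L − [γ]_L + [W]_L = −2·(1) + 2·(0) − (0) + (2) = 0
  T: −2·[k]_T + 2·[h]_T − [γ]_T + [W]_T = −2·(-3) + 2·(-3) − (-2) + (-2) = 0
  Θ: −2·[k]_Θ + 2·[h]_Θ − [γ]_Θ + [W]_Θ = −2·(-1) + 2·(-1) − (0) + (0) = 0
All base exponents vanish — dimensionless.

yes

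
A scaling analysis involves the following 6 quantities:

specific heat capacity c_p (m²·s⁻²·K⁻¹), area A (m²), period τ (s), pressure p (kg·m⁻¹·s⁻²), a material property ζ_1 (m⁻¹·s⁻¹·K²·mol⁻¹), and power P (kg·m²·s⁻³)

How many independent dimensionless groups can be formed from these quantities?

There are 6 variables and 5 base dimensions (M, L, T, Θ, N).
The dimension matrix has rank 5.
Independent dimensionless groups: 6 − 5 = 1.

1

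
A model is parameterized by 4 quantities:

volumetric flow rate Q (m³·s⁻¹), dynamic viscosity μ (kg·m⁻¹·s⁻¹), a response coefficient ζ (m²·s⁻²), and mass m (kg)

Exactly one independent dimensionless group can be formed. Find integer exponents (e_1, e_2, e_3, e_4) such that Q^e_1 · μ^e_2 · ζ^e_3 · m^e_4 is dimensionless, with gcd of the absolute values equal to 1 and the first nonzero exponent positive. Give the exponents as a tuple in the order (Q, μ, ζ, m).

(1, 1, -1, -1)

M: e_1·(0) + e_2·(1) + e_3·(0) + e_4·(1) = 0
L: e_1·(3) + e_2·(-1) + e_3·(2) + e_4·(0) = 0
T: e_1·(-1) + e_2·(-1) + e_3·(-2) + e_4·(0) = 0
Solving this homogeneous linear system for the smallest-integer solution (first nonzero entry positive) gives (1, 1, -1, -1).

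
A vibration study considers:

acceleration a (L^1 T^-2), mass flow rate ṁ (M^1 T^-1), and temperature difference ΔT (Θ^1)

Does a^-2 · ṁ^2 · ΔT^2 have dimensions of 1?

Sum the exponent of each base dimension across the product:
  M: −2·[a]_M + 2·[ṁ]_M + 2·[ΔT]_M = −2·(0) + 2·(1) + 2·(0) = 2
  L: −2·[a]_L + 2·[ṁ]_L + 2·[ΔT]_L = −2·(1) + 2·(0) + 2·(0) = -2
  T: −2·[a]_T + 2·[ṁ]_T + 2·[ΔT]_T = −2·(-2) + 2·(-1) + 2·(0) = 2
  Θ: −2·[a]_Θ + 2·[ṁ]_Θ + 2·[ΔT]_Θ = −2·(0) + 2·(0) + 2·(1) = 2
Net dimensions [M² L⁻² T² Θ²] ≠ [1] — not dimensionless.

no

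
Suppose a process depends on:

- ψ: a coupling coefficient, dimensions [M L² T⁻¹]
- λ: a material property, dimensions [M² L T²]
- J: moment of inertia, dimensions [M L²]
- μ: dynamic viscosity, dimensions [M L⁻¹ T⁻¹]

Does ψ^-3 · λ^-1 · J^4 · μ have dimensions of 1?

Sum the exponent of each base dimension across the product:
  M: −3·[ψ]_M − [λ]_M + 4·[J]_M + [μ]_M = −3·(1) − (2) + 4·(1) + (1) = 0
  L: −3·[ψ]_L − [λ]_L + 4·[J]_L + [μ]_L = −3·(2) − (1) + 4·(2) + (-1) = 0
  T: −3·[ψ]_T − [λ]_T + 4·[J]_T + [μ]_T = −3·(-1) − (2) + 4·(0) + (-1) = 0
All base exponents vanish — dimensionless.

yes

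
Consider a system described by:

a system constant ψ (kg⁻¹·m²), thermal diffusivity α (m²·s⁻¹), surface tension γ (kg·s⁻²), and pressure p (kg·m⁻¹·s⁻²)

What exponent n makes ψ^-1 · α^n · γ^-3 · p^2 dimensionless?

Balance the L exponent: (2)·n from α, plus −(2) − 3·(0) + 2·(-1) = -4 from the rest, must sum to zero.
2n − 4 = 0, so n = 2.

2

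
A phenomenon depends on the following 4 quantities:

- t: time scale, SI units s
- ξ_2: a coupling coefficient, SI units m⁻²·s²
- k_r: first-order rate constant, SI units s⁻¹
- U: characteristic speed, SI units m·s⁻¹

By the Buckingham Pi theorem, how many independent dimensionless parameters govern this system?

2

There are 4 variables and 2 base dimensions (L, T).
The dimension matrix has rank 2.
Independent dimensionless groups: 4 − 2 = 2.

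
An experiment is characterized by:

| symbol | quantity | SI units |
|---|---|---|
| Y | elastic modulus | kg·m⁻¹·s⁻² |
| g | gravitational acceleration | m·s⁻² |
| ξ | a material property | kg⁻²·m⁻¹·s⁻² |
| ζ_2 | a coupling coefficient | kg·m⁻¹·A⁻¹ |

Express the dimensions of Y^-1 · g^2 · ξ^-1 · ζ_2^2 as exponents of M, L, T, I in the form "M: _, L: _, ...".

Collect each base-dimension exponent across the product:
  M: −(1) + 2·(0) − (-2) + 2·(1) = 3
  L: −(-1) + 2·(1) − (-1) + 2·(-1) = 2
  T: −(-2) + 2·(-2) − (-2) + 2·(0) = 0
  I: −(0) + 2·(0) − (0) + 2·(-1) = -2
So the dimensions are [M³ L² I⁻²].

M: 3, L: 2, T: 0, I: -2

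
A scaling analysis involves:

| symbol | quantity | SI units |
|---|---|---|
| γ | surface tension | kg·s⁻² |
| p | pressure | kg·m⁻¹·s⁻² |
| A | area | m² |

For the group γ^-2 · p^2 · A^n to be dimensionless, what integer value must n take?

Balance the L exponent: (2)·n from A, plus −2·(0) + 2·(-1) = -2 from the rest, must sum to zero.
2n − 2 = 0, so n = 1.

1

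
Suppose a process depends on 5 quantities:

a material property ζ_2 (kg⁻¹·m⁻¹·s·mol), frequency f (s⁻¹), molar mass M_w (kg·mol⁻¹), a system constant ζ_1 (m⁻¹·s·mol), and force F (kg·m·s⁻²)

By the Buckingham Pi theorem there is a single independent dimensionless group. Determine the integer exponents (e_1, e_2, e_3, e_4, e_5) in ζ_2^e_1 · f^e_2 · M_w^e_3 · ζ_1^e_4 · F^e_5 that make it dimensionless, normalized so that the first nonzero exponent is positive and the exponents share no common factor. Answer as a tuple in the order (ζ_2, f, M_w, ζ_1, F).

(2, -1, 1, -1, 1)

M: e_1·(-1) + e_2·(0) + e_3·(1) + e_4·(0) + e_5·(1) = 0
L: e_1·(-1) + e_2·(0) + e_3·(0) + e_4·(-1) + e_5·(1) = 0
T: e_1·(1) + e_2·(-1) + e_3·(0) + e_4·(1) + e_5·(-2) = 0
N: e_1·(1) + e_2·(0) + e_3·(-1) + e_4·(1) + e_5·(0) = 0
Solving this homogeneous linear system for the smallest-integer solution (first nonzero entry positive) gives (2, -1, 1, -1, 1).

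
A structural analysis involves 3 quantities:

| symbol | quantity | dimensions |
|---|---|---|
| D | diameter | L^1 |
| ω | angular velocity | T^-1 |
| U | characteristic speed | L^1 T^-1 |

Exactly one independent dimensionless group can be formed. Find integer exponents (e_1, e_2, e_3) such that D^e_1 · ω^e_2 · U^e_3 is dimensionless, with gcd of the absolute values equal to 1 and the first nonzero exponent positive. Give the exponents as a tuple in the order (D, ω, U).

(1, 1, -1)

L: e_1·(1) + e_2·(0) + e_3·(1) = 0
T: e_1·(0) + e_2·(-1) + e_3·(-1) = 0
Solving this homogeneous linear system for the smallest-integer solution (first nonzero entry positive) gives (1, 1, -1).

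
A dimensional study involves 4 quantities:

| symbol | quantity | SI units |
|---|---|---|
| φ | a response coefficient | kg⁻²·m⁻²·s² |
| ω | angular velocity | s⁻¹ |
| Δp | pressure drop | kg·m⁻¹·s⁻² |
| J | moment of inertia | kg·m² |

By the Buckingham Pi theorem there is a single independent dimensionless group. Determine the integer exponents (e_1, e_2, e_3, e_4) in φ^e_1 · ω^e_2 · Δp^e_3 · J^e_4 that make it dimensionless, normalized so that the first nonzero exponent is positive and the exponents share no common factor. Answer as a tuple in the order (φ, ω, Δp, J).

(3, 2, 2, 4)

M: e_1·(-2) + e_2·(0) + e_3·(1) + e_4·(1) = 0
L: e_1·(-2) + e_2·(0) + e_3·(-1) + e_4·(2) = 0
T: e_1·(2) + e_2·(-1) + e_3·(-2) + e_4·(0) = 0
Solving this homogeneous linear system for the smallest-integer solution (first nonzero entry positive) gives (3, 2, 2, 4).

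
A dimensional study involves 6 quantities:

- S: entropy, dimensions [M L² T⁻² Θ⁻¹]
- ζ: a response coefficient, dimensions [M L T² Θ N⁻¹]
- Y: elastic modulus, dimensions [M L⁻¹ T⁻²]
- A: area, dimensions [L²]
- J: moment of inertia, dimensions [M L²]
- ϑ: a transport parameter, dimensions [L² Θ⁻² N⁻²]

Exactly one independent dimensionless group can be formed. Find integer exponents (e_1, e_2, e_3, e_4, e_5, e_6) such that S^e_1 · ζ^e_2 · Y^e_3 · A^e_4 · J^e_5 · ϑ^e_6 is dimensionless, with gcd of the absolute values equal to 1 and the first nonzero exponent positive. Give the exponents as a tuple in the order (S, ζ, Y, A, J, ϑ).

(4, 2, -2, -1, -4, -1)

M: e_1·(1) + e_2·(1) + e_3·(1) + e_4·(0) + e_5·(1) + e_6·(0) = 0
L: e_1·(2) + e_2·(1) + e_3·(-1) + e_4·(2) + e_5·(2) + e_6·(2) = 0
T: e_1·(-2) + e_2·(2) + e_3·(-2) + e_4·(0) + e_5·(0) + e_6·(0) = 0
Θ: e_1·(-1) + e_2·(1) + e_3·(0) + e_4·(0) + e_5·(0) + e_6·(-2) = 0
N: e_1·(0) + e_2·(-1) + e_3·(0) + e_4·(0) + e_5·(0) + e_6·(-2) = 0
Solving this homogeneous linear system for the smallest-integer solution (first nonzero entry positive) gives (4, 2, -2, -1, -4, -1).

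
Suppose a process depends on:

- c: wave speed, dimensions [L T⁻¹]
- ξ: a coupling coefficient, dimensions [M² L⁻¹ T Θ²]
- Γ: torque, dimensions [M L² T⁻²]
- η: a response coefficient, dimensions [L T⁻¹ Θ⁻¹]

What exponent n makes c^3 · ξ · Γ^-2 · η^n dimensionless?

Balance the L exponent: (1)·n from η, plus 3·(1) + (-1) − 2·(2) = -2 from the rest, must sum to zero.
n − 2 = 0, so n = 2.

2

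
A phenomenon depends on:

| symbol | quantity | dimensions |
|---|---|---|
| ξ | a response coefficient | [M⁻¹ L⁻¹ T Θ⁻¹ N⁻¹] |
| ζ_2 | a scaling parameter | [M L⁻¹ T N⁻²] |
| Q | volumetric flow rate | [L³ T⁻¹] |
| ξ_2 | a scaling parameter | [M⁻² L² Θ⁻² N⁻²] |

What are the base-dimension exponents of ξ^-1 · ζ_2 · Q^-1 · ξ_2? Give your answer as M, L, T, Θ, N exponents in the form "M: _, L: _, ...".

M: 0, L: -1, T: 1, Θ: -1, N: -3

Collect each base-dimension exponent across the product:
  M: −(-1) + (1) − (0) + (-2) = 0
  L: −(-1) + (-1) − (3) + (2) = -1
  T: −(1) + (1) − (-1) + (0) = 1
  Θ: −(-1) + (0) − (0) + (-2) = -1
  N: −(-1) + (-2) − (0) + (-2) = -3
So the dimensions are [L⁻¹ T Θ⁻¹ N⁻³].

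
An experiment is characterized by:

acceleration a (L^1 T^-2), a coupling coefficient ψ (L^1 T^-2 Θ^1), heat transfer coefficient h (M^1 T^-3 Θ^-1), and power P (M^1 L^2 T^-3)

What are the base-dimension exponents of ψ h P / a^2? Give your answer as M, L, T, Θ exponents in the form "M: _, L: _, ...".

M: 2, L: 1, T: -4, Θ: 0

Collect each base-dimension exponent across the product:
  M: −2·(0) + (0) + (1) + (1) = 2
  L: −2·(1) + (1) + (0) + (2) = 1
  T: −2·(-2) + (-2) + (-3) + (-3) = -4
  Θ: −2·(0) + (1) + (-1) + (0) = 0
So the dimensions are [M² L T⁻⁴].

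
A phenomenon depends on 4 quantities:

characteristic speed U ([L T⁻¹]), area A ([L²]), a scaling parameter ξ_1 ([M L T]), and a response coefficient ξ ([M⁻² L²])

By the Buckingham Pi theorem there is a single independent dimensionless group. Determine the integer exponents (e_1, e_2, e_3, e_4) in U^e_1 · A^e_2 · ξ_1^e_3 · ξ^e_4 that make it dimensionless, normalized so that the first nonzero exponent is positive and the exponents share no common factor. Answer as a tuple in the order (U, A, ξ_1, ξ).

M: e_1·(0) + e_2·(0) + e_3·(1) + e_4·(-2) = 0
L: e_1·(1) + e_2·(2) + e_3·(1) + e_4·(2) = 0
T: e_1·(-1) + e_2·(0) + e_3·(1) + e_4·(0) = 0
Solving this homogeneous linear system for the smallest-integer solution (first nonzero entry positive) gives (2, -3, 2, 1).

(2, -3, 2, 1)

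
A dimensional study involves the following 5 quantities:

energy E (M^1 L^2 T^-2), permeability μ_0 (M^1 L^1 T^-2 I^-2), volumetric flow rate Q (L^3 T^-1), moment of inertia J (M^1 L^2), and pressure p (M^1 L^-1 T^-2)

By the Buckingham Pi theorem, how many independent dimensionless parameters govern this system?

There are 5 variables and 4 base dimensions (M, L, T, I).
The dimension matrix has rank 4.
Independent dimensionless groups: 5 − 4 = 1.

1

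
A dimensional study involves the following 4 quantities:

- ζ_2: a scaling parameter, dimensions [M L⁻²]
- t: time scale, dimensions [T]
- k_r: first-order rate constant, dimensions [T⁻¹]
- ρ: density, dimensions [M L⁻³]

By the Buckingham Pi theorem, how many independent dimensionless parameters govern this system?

There are 4 variables and 3 base dimensions (M, L, T).
The dimension matrix has rank 3.
Independent dimensionless groups: 4 − 3 = 1.

1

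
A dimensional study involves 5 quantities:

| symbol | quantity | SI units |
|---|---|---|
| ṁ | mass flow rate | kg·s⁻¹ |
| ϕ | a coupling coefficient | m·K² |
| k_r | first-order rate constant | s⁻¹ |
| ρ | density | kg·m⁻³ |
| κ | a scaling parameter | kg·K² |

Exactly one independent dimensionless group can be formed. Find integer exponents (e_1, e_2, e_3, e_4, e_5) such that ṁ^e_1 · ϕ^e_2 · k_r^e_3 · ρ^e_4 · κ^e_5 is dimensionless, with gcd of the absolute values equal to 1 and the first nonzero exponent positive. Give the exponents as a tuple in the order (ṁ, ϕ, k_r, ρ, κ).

M: e_1·(1) + e_2·(0) + e_3·(0) + e_4·(1) + e_5·(1) = 0
L: e_1·(0) + e_2·(1) + e_3·(0) + e_4·(-3) + e_5·(0) = 0
T: e_1·(-1) + e_2·(0) + e_3·(-1) + e_4·(0) + e_5·(0) = 0
Θ: e_1·(0) + e_2·(2) + e_3·(0) + e_4·(0) + e_5·(2) = 0
Solving this homogeneous linear system for the smallest-integer solution (first nonzero entry positive) gives (2, 3, -2, 1, -3).

(2, 3, -2, 1, -3)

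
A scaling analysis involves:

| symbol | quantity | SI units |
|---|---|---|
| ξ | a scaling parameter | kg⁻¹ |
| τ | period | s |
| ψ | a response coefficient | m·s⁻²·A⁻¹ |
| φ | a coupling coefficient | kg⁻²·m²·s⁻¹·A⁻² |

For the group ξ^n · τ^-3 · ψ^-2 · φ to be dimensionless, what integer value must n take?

Balance the M exponent: (-1)·n from ξ, plus −3·(0) − 2·(0) + (-2) = -2 from the rest, must sum to zero.
−n − 2 = 0, so n = -2.

-2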